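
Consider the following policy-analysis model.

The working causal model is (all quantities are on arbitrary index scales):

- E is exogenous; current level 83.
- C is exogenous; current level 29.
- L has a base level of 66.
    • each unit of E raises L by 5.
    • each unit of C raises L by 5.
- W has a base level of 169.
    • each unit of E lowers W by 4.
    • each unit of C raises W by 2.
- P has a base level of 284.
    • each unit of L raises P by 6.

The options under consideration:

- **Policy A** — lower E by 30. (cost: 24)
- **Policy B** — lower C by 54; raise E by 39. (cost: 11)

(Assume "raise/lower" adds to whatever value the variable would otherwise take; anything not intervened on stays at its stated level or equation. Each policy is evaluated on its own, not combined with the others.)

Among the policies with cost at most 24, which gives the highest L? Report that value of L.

Policy A (E − 30):
  E = 83 − 30 = 53
  C = 29
  L = 66 + 5·53 + 5·29 = 476
Policy B (C − 54, E + 39):
  E = 83 + 39 = 122
  C = 29 − 54 = -25
  L = 66 + 5·122 + 5·(-25) = 551
Comparing — Policy A: L=476, Policy B: L=551. Highest is 551 (Policy B).

551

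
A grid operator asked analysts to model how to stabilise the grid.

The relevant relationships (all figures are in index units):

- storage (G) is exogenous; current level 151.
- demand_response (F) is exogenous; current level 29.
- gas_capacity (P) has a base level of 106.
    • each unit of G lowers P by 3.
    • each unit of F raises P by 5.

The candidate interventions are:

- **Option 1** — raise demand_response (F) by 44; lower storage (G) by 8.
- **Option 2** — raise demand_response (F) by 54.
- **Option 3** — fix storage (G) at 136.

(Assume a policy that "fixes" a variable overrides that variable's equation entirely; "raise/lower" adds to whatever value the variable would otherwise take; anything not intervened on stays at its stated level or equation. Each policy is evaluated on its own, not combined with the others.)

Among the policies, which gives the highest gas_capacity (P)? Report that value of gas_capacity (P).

Option 1 (F + 44, G − 8):
  G = 151 − 8 = 143
  F = 29 + 44 = 73
  P = 106 − 3·143 + 5·73 = 42
Option 2 (F + 54):
  G = 151
  F = 29 + 54 = 83
  P = 106 − 3·151 + 5·83 = 68
Option 3 (G := 136):
  G = 136
  F = 29
  P = 106 − 3·136 + 5·29 = -157
Comparing — Option 1: P=42, Option 2: P=68, Option 3: P=-157. Highest is 68 (Option 2).

68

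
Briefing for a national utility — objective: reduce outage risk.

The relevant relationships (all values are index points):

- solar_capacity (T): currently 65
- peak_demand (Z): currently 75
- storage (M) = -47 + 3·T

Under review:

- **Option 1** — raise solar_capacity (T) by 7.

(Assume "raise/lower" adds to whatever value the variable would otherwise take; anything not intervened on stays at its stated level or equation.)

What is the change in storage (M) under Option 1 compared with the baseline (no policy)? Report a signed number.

Baseline:
  T = 65
  M = -47 + 3·65 = 148
Option 1 (T + 7):
  T = 65 + 7 = 72
  M = -47 + 3·72 = 169
Change in M: 169 − 148 = 21

21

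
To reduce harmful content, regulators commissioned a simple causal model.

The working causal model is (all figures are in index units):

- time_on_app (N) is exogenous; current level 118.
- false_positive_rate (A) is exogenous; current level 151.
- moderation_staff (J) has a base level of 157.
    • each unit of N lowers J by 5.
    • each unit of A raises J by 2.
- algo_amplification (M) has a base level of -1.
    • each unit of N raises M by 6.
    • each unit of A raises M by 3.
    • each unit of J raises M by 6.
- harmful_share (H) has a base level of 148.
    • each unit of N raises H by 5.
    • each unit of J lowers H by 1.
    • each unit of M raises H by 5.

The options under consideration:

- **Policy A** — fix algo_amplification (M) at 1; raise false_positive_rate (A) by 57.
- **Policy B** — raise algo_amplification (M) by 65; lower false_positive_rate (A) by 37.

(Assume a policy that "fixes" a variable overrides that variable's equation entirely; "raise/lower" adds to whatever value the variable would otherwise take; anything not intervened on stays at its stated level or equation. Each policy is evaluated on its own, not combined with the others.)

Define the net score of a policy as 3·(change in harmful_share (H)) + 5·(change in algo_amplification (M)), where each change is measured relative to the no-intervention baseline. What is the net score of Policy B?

-9578

Baseline:
  N = 118
  A = 151
  J = 157 − 5·118 + 2·151 = -131
  M = -1 + 6·118 + 3·151 + 6·(-131) = 374
  H = 148 + 5·118 − (-131) + 5·374 = 2739
Policy B (M + 65, A − 37):
  N = 118
  A = 151 − 37 = 114
  J = 157 − 5·118 + 2·114 = -205
  M = -1 + 6·118 + 3·114 + 6·(-205) (+65 from intervention) = -116
  H = 148 + 5·118 − (-205) + 5·(-116) = 363
ΔH = 363 − 2739 = -2376; ΔM = -116 − 374 = -490
Score = 3·(-2376) + 5·(-490) = -9578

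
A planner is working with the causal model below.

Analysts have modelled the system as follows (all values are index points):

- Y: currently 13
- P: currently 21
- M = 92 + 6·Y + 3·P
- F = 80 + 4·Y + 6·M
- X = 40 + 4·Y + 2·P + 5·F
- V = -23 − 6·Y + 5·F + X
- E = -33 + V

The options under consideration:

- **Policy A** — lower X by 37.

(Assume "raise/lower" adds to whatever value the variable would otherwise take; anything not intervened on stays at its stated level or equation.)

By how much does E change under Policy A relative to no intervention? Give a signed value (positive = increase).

-37

Baseline:
  Y = 13
  P = 21
  M = 92 + 6·13 + 3·21 = 233
  F = 80 + 4·13 + 6·233 = 1530
  X = 40 + 4·13 + 2·21 + 5·1530 = 7784
  V = -23 − 6·13 + 5·1530 + 7784 = 15333
  E = -33 + 15333 = 15300
Policy A (X − 37):
  Y = 13
  P = 21
  M = 92 + 6·13 + 3·21 = 233
  F = 80 + 4·13 + 6·233 = 1530
  X = 40 + 4·13 + 2·21 + 5·1530 (−37 from intervention) = 7747
  V = -23 − 6·13 + 5·1530 + 7747 = 15296
  E = -33 + 15296 = 15263
Change in E: 15263 − 15300 = -37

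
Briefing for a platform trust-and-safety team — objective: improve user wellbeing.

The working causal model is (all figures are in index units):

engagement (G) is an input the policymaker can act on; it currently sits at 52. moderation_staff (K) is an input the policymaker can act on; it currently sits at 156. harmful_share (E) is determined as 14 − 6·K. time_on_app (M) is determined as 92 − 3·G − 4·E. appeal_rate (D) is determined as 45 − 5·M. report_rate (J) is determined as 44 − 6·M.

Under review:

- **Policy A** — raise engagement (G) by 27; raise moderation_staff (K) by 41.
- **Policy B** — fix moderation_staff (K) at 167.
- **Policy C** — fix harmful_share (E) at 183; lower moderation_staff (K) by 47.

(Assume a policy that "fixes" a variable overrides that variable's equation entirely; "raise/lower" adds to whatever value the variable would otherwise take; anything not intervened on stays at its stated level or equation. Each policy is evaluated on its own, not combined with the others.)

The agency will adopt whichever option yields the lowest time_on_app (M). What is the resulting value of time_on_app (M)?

-796

Policy A (G + 27, K + 41):
  G = 52 + 27 = 79
  K = 156 + 41 = 197
  E = 14 − 6·197 = -1168
  M = 92 − 3·79 − 4·(-1168) = 4527
Policy B (K := 167):
  G = 52
  K = 167
  E = 14 − 6·167 = -988
  M = 92 − 3·52 − 4·(-988) = 3888
Policy C (E := 183, K − 47):
  G = 52
  K = 156 − 47 = 109
  E = 183
  M = 92 − 3·52 − 4·183 = -796
Comparing — Policy A: M=4527, Policy B: M=3888, Policy C: M=-796. Lowest is -796 (Policy C).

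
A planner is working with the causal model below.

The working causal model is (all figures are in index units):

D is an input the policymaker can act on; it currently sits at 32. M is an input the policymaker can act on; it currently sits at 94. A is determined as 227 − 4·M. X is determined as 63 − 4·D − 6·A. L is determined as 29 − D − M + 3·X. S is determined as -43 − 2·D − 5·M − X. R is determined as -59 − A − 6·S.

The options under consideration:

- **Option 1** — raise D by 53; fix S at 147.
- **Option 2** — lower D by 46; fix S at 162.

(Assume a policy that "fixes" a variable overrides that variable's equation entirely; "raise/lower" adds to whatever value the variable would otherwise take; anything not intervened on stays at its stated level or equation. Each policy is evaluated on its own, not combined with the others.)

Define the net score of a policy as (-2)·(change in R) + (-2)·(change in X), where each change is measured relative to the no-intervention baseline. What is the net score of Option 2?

18448

Baseline:
  D = 32
  M = 94
  A = 227 − 4·94 = -149
  X = 63 − 4·32 − 6·(-149) = 829
  S = -43 − 2·32 − 5·94 − 829 = -1406
  R = -59 − (-149) − 6·(-1406) = 8526
Option 2 (D − 46, S := 162):
  D = 32 − 46 = -14
  M = 94
  A = 227 − 4·94 = -149
  X = 63 − 4·(-14) − 6·(-149) = 1013
  S = 162
  R = -59 − (-149) − 6·162 = -882
ΔR = -882 − 8526 = -9408; ΔX = 1013 − 829 = 184
Score = (-2)·(-9408) + (-2)·184 = 18448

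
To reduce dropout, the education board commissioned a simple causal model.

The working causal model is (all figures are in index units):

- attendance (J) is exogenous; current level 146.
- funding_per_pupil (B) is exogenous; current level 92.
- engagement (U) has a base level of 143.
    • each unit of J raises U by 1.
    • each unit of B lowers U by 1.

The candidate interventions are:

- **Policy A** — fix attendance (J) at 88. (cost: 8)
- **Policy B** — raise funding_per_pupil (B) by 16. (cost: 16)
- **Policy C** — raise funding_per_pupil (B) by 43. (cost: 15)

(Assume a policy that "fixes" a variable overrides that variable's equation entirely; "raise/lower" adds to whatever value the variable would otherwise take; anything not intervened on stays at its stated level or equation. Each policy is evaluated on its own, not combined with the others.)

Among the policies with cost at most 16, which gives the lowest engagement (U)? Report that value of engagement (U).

139

Policy A (J := 88):
  J = 88
  B = 92
  U = 143 + 88 − 92 = 139
Policy B (B + 16):
  J = 146
  B = 92 + 16 = 108
  U = 143 + 146 − 108 = 181
Policy C (B + 43):
  J = 146
  B = 92 + 43 = 135
  U = 143 + 146 − 135 = 154
Comparing — Policy A: U=139, Policy B: U=181, Policy C: U=154. Lowest is 139 (Policy A).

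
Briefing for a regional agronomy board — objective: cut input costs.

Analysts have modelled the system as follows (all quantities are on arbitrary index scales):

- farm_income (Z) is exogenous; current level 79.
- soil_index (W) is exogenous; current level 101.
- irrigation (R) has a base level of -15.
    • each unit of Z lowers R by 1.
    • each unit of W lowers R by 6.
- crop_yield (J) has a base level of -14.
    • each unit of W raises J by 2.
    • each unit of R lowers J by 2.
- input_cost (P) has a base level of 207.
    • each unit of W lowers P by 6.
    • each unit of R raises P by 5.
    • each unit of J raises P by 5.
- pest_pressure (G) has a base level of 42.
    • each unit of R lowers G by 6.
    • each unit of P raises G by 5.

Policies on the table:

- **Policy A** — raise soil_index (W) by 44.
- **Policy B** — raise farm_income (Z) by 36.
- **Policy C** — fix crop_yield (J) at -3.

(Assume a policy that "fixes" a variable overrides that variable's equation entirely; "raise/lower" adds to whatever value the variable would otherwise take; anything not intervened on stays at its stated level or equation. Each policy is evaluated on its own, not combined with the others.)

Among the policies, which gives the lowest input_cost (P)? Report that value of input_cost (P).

-3914

Policy A (W + 44):
  Z = 79
  W = 101 + 44 = 145
  R = -15 − 79 − 6·145 = -964
  J = -14 + 2·145 − 2·(-964) = 2204
  P = 207 − 6·145 + 5·(-964) + 5·2204 = 5537
Policy B (Z + 36):
  Z = 79 + 36 = 115
  W = 101
  R = -15 − 115 − 6·101 = -736
  J = -14 + 2·101 − 2·(-736) = 1660
  P = 207 − 6·101 + 5·(-736) + 5·1660 = 4221
Policy C (J := -3):
  Z = 79
  W = 101
  R = -15 − 79 − 6·101 = -700
  J = -3
  P = 207 − 6·101 + 5·(-700) + 5·(-3) = -3914
Comparing — Policy A: P=5537, Policy B: P=4221, Policy C: P=-3914. Lowest is -3914 (Policy C).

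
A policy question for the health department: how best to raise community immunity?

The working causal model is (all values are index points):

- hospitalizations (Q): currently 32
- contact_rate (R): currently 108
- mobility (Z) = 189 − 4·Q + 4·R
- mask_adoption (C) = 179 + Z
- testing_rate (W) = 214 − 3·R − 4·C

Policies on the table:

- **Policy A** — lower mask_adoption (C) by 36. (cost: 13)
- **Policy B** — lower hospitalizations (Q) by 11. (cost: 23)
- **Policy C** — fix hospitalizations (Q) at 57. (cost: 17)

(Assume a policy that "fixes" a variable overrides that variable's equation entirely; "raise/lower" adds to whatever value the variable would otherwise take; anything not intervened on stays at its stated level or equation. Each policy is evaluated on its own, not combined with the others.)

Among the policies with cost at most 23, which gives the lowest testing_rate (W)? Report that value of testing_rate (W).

Policy A (C − 36):
  Q = 32
  R = 108
  Z = 189 − 4·32 + 4·108 = 493
  C = 179 + 493 (−36 from intervention) = 636
  W = 214 − 3·108 − 4·636 = -2654
Policy B (Q − 11):
  Q = 32 − 11 = 21
  R = 108
  Z = 189 − 4·21 + 4·108 = 537
  C = 179 + 537 = 716
  W = 214 − 3·108 − 4·716 = -2974
Policy C (Q := 57):
  Q = 57
  R = 108
  Z = 189 − 4·57 + 4·108 = 393
  C = 179 + 393 = 572
  W = 214 − 3·108 − 4·572 = -2398
Comparing — Policy A: W=-2654, Policy B: W=-2974, Policy C: W=-2398. Lowest is -2974 (Policy B).

-2974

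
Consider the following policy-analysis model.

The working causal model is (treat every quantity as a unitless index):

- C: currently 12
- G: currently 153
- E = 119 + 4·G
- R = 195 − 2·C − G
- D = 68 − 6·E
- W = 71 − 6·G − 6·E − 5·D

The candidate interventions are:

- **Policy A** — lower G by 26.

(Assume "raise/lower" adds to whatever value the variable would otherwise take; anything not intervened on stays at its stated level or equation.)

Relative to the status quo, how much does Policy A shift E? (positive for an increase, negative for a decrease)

-104

Baseline:
  G = 153
  E = 119 + 4·153 = 731
Policy A (G − 26):
  G = 153 − 26 = 127
  E = 119 + 4·127 = 627
Change in E: 627 − 731 = -104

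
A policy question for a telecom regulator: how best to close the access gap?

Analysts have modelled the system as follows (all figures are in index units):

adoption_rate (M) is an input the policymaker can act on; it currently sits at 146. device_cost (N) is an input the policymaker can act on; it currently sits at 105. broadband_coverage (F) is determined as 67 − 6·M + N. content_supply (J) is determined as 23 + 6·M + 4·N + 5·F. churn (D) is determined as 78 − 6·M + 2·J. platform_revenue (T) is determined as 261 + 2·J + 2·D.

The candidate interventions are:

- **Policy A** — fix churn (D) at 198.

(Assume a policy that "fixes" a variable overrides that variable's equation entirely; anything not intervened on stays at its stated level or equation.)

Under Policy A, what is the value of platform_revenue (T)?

Policy A (D := 198):
  M = 146
  N = 105
  F = 67 − 6·146 + 105 = -704
  J = 23 + 6·146 + 4·105 + 5·(-704) = -2201
  D = 198
  T = 261 + 2·(-2201) + 2·198 = -3745

-3745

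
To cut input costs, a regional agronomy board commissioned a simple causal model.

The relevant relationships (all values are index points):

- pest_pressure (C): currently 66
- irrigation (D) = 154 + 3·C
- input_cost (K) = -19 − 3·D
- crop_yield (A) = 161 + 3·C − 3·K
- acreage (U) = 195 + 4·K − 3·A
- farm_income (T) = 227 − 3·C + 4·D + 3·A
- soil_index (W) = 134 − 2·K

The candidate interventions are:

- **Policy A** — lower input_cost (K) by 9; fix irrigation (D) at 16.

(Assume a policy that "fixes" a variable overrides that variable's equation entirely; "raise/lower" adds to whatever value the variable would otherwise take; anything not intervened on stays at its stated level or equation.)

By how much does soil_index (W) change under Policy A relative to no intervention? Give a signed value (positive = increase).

-1998

Baseline:
  C = 66
  D = 154 + 3·66 = 352
  K = -19 − 3·352 = -1075
  W = 134 − 2·(-1075) = 2284
Policy A (K − 9, D := 16):
  C = 66
  D = 16
  K = -19 − 3·16 (−9 from intervention) = -76
  W = 134 − 2·(-76) = 286
Change in W: 286 − 2284 = -1998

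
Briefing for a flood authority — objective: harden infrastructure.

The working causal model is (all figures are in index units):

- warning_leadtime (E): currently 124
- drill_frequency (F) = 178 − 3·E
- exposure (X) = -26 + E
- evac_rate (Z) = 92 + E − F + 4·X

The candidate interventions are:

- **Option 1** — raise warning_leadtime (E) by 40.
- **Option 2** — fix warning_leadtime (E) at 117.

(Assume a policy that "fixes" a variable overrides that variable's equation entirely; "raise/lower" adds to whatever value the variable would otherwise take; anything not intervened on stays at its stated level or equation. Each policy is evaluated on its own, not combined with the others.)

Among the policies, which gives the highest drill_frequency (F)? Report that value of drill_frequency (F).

Option 1 (E + 40):
  E = 124 + 40 = 164
  F = 178 − 3·164 = -314
Option 2 (E := 117):
  E = 117
  F = 178 − 3·117 = -173
Comparing — Option 1: F=-314, Option 2: F=-173. Highest is -173 (Option 2).

-173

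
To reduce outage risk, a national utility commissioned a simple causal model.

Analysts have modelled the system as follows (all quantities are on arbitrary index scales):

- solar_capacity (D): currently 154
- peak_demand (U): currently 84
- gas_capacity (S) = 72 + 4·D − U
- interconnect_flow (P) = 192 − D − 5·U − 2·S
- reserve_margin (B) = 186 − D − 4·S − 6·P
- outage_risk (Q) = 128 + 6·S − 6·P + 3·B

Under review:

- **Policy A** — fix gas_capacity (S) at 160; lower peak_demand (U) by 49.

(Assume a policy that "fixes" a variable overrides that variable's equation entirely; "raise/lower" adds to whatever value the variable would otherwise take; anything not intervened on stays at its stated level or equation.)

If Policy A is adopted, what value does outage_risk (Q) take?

Policy A (S := 160, U − 49):
  D = 154
  U = 84 − 49 = 35
  S = 160
  P = 192 − 154 − 5·35 − 2·160 = -457
  B = 186 − 154 − 4·160 − 6·(-457) = 2134
  Q = 128 + 6·160 − 6·(-457) + 3·2134 = 10232

10232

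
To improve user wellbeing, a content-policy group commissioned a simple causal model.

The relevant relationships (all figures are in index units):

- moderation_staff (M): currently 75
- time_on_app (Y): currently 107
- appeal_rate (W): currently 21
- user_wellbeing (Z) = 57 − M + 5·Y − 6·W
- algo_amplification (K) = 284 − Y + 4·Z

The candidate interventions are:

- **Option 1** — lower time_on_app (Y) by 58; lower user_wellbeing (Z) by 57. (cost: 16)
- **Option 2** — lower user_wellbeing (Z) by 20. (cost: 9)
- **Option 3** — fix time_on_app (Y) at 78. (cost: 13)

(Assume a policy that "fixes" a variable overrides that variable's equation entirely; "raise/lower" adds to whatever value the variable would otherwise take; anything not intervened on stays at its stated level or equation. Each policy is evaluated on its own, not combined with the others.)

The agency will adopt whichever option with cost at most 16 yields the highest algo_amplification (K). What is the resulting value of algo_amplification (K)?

Option 1 (Y − 58, Z − 57):
  M = 75
  Y = 107 − 58 = 49
  W = 21
  Z = 57 − 75 + 5·49 − 6·21 (−57 from intervention) = 44
  K = 284 − 49 + 4·44 = 411
Option 2 (Z − 20):
  M = 75
  Y = 107
  W = 21
  Z = 57 − 75 + 5·107 − 6·21 (−20 from intervention) = 371
  K = 284 − 107 + 4·371 = 1661
Option 3 (Y := 78):
  M = 75
  Y = 78
  W = 21
  Z = 57 − 75 + 5·78 − 6·21 = 246
  K = 284 − 78 + 4·246 = 1190
Comparing — Option 1: K=411, Option 2: K=1661, Option 3: K=1190. Highest is 1661 (Option 2).

1661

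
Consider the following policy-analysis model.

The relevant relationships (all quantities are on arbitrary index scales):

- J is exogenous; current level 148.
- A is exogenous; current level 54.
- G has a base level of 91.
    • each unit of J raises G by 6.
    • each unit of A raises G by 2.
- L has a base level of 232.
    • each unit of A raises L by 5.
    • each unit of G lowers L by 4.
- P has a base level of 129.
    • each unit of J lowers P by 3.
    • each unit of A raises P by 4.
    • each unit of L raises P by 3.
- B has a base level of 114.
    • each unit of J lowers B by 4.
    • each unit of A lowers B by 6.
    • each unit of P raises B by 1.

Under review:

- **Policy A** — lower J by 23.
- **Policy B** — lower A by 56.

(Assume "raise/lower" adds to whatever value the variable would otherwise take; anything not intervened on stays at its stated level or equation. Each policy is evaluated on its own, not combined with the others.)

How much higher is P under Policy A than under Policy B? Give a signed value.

Policy A (J − 23):
  J = 148 − 23 = 125
  A = 54
  G = 91 + 6·125 + 2·54 = 949
  L = 232 + 5·54 − 4·949 = -3294
  P = 129 − 3·125 + 4·54 + 3·(-3294) = -9912
Policy B (A − 56):
  J = 148
  A = 54 − 56 = -2
  G = 91 + 6·148 + 2·(-2) = 975
  L = 232 + 5·(-2) − 4·975 = -3678
  P = 129 − 3·148 + 4·(-2) + 3·(-3678) = -11357
P: -9912 − (-11357) = 1445

1445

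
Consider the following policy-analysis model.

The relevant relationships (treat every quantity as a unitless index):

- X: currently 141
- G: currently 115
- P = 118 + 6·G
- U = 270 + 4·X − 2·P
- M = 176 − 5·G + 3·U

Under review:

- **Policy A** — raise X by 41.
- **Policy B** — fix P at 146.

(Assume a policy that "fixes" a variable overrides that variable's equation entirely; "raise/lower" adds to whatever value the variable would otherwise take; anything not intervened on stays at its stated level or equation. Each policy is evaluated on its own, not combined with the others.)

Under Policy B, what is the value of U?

Policy B (P := 146):
  X = 141
  G = 115
  P = 146
  U = 270 + 4·141 − 2·146 = 542

542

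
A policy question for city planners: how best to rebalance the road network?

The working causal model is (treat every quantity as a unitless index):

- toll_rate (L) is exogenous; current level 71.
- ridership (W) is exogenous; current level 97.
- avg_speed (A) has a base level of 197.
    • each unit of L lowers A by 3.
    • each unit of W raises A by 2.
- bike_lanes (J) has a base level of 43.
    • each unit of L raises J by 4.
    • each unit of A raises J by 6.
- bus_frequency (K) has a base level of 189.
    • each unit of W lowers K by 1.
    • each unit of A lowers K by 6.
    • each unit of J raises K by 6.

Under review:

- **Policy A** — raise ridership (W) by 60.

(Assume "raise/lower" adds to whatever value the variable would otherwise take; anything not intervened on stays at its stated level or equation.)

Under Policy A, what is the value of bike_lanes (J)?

2115

Policy A (W + 60):
  L = 71
  W = 97 + 60 = 157
  A = 197 − 3·71 + 2·157 = 298
  J = 43 + 4·71 + 6·298 = 2115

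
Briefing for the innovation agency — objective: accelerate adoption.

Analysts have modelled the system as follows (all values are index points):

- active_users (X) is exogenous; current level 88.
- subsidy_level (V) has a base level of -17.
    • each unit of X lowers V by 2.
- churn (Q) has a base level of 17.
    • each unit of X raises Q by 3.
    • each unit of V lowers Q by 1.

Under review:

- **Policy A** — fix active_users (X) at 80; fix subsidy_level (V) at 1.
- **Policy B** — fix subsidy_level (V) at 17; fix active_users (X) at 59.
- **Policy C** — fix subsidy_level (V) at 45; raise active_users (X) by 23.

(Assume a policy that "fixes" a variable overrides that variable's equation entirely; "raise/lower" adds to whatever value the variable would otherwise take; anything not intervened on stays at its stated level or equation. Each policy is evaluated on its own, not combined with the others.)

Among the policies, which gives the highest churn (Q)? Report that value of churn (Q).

Policy A (X := 80, V := 1):
  X = 80
  V = 1
  Q = 17 + 3·80 − 1 = 256
Policy B (V := 17, X := 59):
  X = 59
  V = 17
  Q = 17 + 3·59 − 17 = 177
Policy C (V := 45, X + 23):
  X = 88 + 23 = 111
  V = 45
  Q = 17 + 3·111 − 45 = 305
Comparing — Policy A: Q=256, Policy B: Q=177, Policy C: Q=305. Highest is 305 (Policy C).

305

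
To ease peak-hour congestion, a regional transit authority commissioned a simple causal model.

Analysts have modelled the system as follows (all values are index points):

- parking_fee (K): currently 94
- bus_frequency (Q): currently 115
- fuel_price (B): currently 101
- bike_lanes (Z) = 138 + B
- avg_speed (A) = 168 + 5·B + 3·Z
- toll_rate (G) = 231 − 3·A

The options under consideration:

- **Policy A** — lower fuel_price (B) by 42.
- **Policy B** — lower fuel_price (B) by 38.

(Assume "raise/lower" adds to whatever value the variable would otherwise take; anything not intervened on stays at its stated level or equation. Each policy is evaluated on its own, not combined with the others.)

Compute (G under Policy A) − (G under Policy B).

96

Policy A (B − 42):
  B = 101 − 42 = 59
  Z = 138 + 59 = 197
  A = 168 + 5·59 + 3·197 = 1054
  G = 231 − 3·1054 = -2931
Policy B (B − 38):
  B = 101 − 38 = 63
  Z = 138 + 63 = 201
  A = 168 + 5·63 + 3·201 = 1086
  G = 231 − 3·1086 = -3027
G: -2931 − (-3027) = 96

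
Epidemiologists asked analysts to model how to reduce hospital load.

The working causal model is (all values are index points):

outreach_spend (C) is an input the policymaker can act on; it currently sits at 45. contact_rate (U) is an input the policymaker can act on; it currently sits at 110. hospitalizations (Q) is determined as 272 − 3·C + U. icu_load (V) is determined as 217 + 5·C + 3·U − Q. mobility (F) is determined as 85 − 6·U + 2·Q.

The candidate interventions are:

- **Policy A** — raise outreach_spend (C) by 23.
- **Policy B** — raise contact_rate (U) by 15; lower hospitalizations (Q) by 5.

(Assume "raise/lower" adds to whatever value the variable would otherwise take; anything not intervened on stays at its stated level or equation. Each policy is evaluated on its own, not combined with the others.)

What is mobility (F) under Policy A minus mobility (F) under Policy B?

-68

Policy A (C + 23):
  C = 45 + 23 = 68
  U = 110
  Q = 272 − 3·68 + 110 = 178
  F = 85 − 6·110 + 2·178 = -219
Policy B (U + 15, Q − 5):
  C = 45
  U = 110 + 15 = 125
  Q = 272 − 3·45 + 125 (−5 from intervention) = 257
  F = 85 − 6·125 + 2·257 = -151
F: -219 − (-151) = -68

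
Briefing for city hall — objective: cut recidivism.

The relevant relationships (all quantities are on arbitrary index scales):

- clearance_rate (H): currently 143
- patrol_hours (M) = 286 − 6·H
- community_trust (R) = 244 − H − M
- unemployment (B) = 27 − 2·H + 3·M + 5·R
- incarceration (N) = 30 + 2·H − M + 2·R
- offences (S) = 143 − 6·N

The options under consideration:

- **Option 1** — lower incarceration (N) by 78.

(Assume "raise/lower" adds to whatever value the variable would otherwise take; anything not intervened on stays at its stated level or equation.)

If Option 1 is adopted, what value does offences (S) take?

-12793

Option 1 (N − 78):
  H = 143
  M = 286 − 6·143 = -572
  R = 244 − 143 − (-572) = 673
  N = 30 + 2·143 − (-572) + 2·673 (−78 from intervention) = 2156
  S = 143 − 6·2156 = -12793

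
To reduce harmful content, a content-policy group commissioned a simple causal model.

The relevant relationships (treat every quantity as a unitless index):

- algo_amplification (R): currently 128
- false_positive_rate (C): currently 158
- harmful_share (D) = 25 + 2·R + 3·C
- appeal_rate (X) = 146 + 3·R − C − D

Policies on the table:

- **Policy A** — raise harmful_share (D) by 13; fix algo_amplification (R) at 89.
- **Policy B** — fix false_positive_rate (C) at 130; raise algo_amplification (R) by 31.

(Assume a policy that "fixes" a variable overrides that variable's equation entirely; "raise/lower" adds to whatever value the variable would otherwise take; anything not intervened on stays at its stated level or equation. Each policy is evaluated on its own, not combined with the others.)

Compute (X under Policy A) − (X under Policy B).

Policy A (D + 13, R := 89):
  R = 89
  C = 158
  D = 25 + 2·89 + 3·158 (+13 from intervention) = 690
  X = 146 + 3·89 − 158 − 690 = -435
Policy B (C := 130, R + 31):
  R = 128 + 31 = 159
  C = 130
  D = 25 + 2·159 + 3·130 = 733
  X = 146 + 3·159 − 130 − 733 = -240
X: -435 − (-240) = -195

-195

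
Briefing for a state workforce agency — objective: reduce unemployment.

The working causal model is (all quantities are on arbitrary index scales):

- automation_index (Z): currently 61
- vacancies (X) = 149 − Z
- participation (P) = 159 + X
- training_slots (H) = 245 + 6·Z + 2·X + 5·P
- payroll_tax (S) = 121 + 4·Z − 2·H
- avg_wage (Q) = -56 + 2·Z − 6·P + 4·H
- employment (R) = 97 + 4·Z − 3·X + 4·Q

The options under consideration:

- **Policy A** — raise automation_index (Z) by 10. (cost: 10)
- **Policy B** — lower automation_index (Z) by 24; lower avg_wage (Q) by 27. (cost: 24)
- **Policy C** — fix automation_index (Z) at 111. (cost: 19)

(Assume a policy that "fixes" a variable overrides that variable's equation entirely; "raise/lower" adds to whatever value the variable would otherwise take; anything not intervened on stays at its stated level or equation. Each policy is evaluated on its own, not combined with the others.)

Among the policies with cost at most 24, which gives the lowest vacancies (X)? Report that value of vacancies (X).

38

Policy A (Z + 10):
  Z = 61 + 10 = 71
  X = 149 − 71 = 78
Policy B (Z − 24, Q − 27):
  Z = 61 − 24 = 37
  X = 149 − 37 = 112
Policy C (Z := 111):
  Z = 111
  X = 149 − 111 = 38
Comparing — Policy A: X=78, Policy B: X=112, Policy C: X=38. Lowest is 38 (Policy C).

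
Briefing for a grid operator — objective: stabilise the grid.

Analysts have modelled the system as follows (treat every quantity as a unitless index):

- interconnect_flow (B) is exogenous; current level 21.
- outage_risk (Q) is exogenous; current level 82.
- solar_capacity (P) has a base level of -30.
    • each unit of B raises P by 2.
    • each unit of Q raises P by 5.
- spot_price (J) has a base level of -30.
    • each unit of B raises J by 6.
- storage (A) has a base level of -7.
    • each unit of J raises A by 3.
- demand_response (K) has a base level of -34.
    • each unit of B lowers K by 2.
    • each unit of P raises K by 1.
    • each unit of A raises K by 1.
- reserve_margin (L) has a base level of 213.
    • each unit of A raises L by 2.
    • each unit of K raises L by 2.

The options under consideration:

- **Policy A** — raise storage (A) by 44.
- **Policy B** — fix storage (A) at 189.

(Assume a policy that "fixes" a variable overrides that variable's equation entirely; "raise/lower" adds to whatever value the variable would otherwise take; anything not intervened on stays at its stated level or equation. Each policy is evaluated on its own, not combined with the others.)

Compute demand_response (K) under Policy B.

Policy B (A := 189):
  B = 21
  Q = 82
  P = -30 + 2·21 + 5·82 = 422
  J = -30 + 6·21 = 96
  A = 189
  K = -34 − 2·21 + 422 + 189 = 535

535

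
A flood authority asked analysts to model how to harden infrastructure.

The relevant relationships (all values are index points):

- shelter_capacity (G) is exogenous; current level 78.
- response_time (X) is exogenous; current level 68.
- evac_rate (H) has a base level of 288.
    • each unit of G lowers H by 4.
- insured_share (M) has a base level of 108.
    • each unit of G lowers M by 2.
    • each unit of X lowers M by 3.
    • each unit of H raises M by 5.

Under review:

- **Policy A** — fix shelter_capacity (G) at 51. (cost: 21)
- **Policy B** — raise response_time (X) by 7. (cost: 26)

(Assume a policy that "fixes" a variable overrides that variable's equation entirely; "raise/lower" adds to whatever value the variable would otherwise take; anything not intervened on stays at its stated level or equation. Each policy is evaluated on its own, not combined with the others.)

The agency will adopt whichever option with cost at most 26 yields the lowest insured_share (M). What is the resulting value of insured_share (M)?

-393

Policy A (G := 51):
  G = 51
  X = 68
  H = 288 − 4·51 = 84
  M = 108 − 2·51 − 3·68 + 5·84 = 222
Policy B (X + 7):
  G = 78
  X = 68 + 7 = 75
  H = 288 − 4·78 = -24
  M = 108 − 2·78 − 3·75 + 5·(-24) = -393
Comparing — Policy A: M=222, Policy B: M=-393. Lowest is -393 (Policy B).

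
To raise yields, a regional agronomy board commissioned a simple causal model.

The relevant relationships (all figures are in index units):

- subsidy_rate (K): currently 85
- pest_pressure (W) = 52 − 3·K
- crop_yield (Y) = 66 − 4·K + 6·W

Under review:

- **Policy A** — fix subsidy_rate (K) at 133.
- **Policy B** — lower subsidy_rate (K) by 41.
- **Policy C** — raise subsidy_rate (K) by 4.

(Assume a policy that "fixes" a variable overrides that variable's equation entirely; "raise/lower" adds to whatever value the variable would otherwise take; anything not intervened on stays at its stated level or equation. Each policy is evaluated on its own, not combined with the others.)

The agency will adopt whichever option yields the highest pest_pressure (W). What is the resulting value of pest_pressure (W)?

Policy A (K := 133):
  K = 133
  W = 52 − 3·133 = -347
Policy B (K − 41):
  K = 85 − 41 = 44
  W = 52 − 3·44 = -80
Policy C (K + 4):
  K = 85 + 4 = 89
  W = 52 − 3·89 = -215
Comparing — Policy A: W=-347, Policy B: W=-80, Policy C: W=-215. Highest is -80 (Policy B).

-80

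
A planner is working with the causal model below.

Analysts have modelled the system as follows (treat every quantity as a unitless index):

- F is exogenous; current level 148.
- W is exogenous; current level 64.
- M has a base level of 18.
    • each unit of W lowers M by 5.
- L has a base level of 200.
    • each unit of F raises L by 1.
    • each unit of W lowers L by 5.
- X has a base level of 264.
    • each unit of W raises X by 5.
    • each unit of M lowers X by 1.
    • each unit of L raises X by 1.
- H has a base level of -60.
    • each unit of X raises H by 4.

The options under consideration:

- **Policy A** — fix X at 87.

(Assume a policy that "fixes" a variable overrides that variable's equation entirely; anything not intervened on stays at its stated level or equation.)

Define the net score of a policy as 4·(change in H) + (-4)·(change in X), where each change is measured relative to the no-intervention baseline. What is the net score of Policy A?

-9924

Baseline:
  F = 148
  W = 64
  M = 18 − 5·64 = -302
  L = 200 + 148 − 5·64 = 28
  X = 264 + 5·64 − (-302) + 28 = 914
  H = -60 + 4·914 = 3596
Policy A (X := 87):
  F = 148
  W = 64
  M = 18 − 5·64 = -302
  L = 200 + 148 − 5·64 = 28
  X = 87
  H = -60 + 4·87 = 288
ΔH = 288 − 3596 = -3308; ΔX = 87 − 914 = -827
Score = 4·(-3308) + (-4)·(-827) = -9924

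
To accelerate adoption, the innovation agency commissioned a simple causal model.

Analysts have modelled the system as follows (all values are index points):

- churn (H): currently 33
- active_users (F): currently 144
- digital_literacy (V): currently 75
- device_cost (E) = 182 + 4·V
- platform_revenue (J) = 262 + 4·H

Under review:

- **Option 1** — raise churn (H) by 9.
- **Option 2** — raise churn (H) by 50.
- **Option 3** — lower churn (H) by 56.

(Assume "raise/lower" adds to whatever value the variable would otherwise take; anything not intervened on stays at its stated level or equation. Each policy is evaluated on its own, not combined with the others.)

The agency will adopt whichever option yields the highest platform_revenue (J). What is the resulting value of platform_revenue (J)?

Option 1 (H + 9):
  H = 33 + 9 = 42
  J = 262 + 4·42 = 430
Option 2 (H + 50):
  H = 33 + 50 = 83
  J = 262 + 4·83 = 594
Option 3 (H − 56):
  H = 33 − 56 = -23
  J = 262 + 4·(-23) = 170
Comparing — Option 1: J=430, Option 2: J=594, Option 3: J=170. Highest is 594 (Option 2).

594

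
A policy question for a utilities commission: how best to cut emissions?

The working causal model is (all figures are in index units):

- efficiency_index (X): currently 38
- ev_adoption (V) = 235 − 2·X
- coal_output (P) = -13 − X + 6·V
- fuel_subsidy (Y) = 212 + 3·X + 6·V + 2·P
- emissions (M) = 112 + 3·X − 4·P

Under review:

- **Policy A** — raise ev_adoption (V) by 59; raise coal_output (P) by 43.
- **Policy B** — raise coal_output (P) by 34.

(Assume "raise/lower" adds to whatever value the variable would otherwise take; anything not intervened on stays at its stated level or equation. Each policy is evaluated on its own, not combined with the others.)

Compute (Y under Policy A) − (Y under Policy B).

Policy A (V + 59, P + 43):
  X = 38
  V = 235 − 2·38 (+59 from intervention) = 218
  P = -13 − 38 + 6·218 (+43 from intervention) = 1300
  Y = 212 + 3·38 + 6·218 + 2·1300 = 4234
Policy B (P + 34):
  X = 38
  V = 235 − 2·38 = 159
  P = -13 − 38 + 6·159 (+34 from intervention) = 937
  Y = 212 + 3·38 + 6·159 + 2·937 = 3154
Y: 4234 − 3154 = 1080

1080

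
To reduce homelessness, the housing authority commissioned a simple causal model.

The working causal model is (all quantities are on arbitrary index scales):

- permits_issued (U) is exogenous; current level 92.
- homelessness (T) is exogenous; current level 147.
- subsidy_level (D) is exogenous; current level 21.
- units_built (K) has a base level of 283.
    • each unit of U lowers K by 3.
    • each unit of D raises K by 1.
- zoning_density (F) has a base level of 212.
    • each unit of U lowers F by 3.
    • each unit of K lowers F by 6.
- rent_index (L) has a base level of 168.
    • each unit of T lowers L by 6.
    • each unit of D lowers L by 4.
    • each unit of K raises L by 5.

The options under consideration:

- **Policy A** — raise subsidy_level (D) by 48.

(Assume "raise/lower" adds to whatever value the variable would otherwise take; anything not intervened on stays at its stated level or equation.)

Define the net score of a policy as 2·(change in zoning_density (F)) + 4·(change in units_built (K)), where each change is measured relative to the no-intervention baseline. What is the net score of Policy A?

Baseline:
  U = 92
  D = 21
  K = 283 − 3·92 + 21 = 28
  F = 212 − 3·92 − 6·28 = -232
Policy A (D + 48):
  U = 92
  D = 21 + 48 = 69
  K = 283 − 3·92 + 69 = 76
  F = 212 − 3·92 − 6·76 = -520
ΔF = -520 − (-232) = -288; ΔK = 76 − 28 = 48
Score = 2·(-288) + 4·48 = -384

-384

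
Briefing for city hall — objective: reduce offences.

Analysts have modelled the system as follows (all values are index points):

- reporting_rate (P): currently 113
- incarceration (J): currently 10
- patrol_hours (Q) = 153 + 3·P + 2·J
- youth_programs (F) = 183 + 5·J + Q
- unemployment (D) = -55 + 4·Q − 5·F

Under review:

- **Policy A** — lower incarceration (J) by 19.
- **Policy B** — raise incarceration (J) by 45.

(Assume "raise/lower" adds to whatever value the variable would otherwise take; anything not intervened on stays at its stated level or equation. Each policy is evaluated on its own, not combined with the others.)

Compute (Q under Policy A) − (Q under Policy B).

Policy A (J − 19):
  P = 113
  J = 10 − 19 = -9
  Q = 153 + 3·113 + 2·(-9) = 474
Policy B (J + 45):
  P = 113
  J = 10 + 45 = 55
  Q = 153 + 3·113 + 2·55 = 602
Q: 474 − 602 = -128

-128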